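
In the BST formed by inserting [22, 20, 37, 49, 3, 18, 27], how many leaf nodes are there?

Tree built from: [22, 20, 37, 49, 3, 18, 27]
Tree (level-order array): [22, 20, 37, 3, None, 27, 49, None, 18]
Rule: A leaf has 0 children.
Per-node child counts:
  node 22: 2 child(ren)
  node 20: 1 child(ren)
  node 3: 1 child(ren)
  node 18: 0 child(ren)
  node 37: 2 child(ren)
  node 27: 0 child(ren)
  node 49: 0 child(ren)
Matching nodes: [18, 27, 49]
Count of leaf nodes: 3


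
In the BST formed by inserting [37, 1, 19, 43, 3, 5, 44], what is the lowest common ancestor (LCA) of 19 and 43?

Tree insertion order: [37, 1, 19, 43, 3, 5, 44]
Tree (level-order array): [37, 1, 43, None, 19, None, 44, 3, None, None, None, None, 5]
In a BST, the LCA of p=19, q=43 is the first node v on the
root-to-leaf path with p <= v <= q (go left if both < v, right if both > v).
Walk from root:
  at 37: 19 <= 37 <= 43, this is the LCA
LCA = 37


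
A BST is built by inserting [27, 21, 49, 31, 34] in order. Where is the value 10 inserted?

Starting tree (level order): [27, 21, 49, None, None, 31, None, None, 34]
Insertion path: 27 -> 21
Result: insert 10 as left child of 21
Final tree (level order): [27, 21, 49, 10, None, 31, None, None, None, None, 34]


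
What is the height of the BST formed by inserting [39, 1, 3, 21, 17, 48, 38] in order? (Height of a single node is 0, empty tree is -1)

Insertion order: [39, 1, 3, 21, 17, 48, 38]
Tree (level-order array): [39, 1, 48, None, 3, None, None, None, 21, 17, 38]
Compute height bottom-up (empty subtree = -1):
  height(17) = 1 + max(-1, -1) = 0
  height(38) = 1 + max(-1, -1) = 0
  height(21) = 1 + max(0, 0) = 1
  height(3) = 1 + max(-1, 1) = 2
  height(1) = 1 + max(-1, 2) = 3
  height(48) = 1 + max(-1, -1) = 0
  height(39) = 1 + max(3, 0) = 4
Height = 4


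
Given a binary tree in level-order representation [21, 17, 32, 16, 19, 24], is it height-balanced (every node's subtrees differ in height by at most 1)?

Tree (level-order array): [21, 17, 32, 16, 19, 24]
Definition: a tree is height-balanced if, at every node, |h(left) - h(right)| <= 1 (empty subtree has height -1).
Bottom-up per-node check:
  node 16: h_left=-1, h_right=-1, diff=0 [OK], height=0
  node 19: h_left=-1, h_right=-1, diff=0 [OK], height=0
  node 17: h_left=0, h_right=0, diff=0 [OK], height=1
  node 24: h_left=-1, h_right=-1, diff=0 [OK], height=0
  node 32: h_left=0, h_right=-1, diff=1 [OK], height=1
  node 21: h_left=1, h_right=1, diff=0 [OK], height=2
All nodes satisfy the balance condition.
Result: Balanced


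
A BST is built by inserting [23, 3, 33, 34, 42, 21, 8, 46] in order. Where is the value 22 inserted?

Starting tree (level order): [23, 3, 33, None, 21, None, 34, 8, None, None, 42, None, None, None, 46]
Insertion path: 23 -> 3 -> 21
Result: insert 22 as right child of 21
Final tree (level order): [23, 3, 33, None, 21, None, 34, 8, 22, None, 42, None, None, None, None, None, 46]


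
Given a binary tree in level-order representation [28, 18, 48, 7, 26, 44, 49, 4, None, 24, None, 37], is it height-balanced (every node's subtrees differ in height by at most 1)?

Tree (level-order array): [28, 18, 48, 7, 26, 44, 49, 4, None, 24, None, 37]
Definition: a tree is height-balanced if, at every node, |h(left) - h(right)| <= 1 (empty subtree has height -1).
Bottom-up per-node check:
  node 4: h_left=-1, h_right=-1, diff=0 [OK], height=0
  node 7: h_left=0, h_right=-1, diff=1 [OK], height=1
  node 24: h_left=-1, h_right=-1, diff=0 [OK], height=0
  node 26: h_left=0, h_right=-1, diff=1 [OK], height=1
  node 18: h_left=1, h_right=1, diff=0 [OK], height=2
  node 37: h_left=-1, h_right=-1, diff=0 [OK], height=0
  node 44: h_left=0, h_right=-1, diff=1 [OK], height=1
  node 49: h_left=-1, h_right=-1, diff=0 [OK], height=0
  node 48: h_left=1, h_right=0, diff=1 [OK], height=2
  node 28: h_left=2, h_right=2, diff=0 [OK], height=3
All nodes satisfy the balance condition.
Result: Balanced


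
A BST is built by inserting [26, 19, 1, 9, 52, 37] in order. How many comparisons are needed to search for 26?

Search path for 26: 26
Found: True
Comparisons: 1


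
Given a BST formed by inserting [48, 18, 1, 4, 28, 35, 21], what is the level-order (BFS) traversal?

Tree insertion order: [48, 18, 1, 4, 28, 35, 21]
Tree (level-order array): [48, 18, None, 1, 28, None, 4, 21, 35]
BFS from the root, enqueuing left then right child of each popped node:
  queue [48] -> pop 48, enqueue [18], visited so far: [48]
  queue [18] -> pop 18, enqueue [1, 28], visited so far: [48, 18]
  queue [1, 28] -> pop 1, enqueue [4], visited so far: [48, 18, 1]
  queue [28, 4] -> pop 28, enqueue [21, 35], visited so far: [48, 18, 1, 28]
  queue [4, 21, 35] -> pop 4, enqueue [none], visited so far: [48, 18, 1, 28, 4]
  queue [21, 35] -> pop 21, enqueue [none], visited so far: [48, 18, 1, 28, 4, 21]
  queue [35] -> pop 35, enqueue [none], visited so far: [48, 18, 1, 28, 4, 21, 35]
Result: [48, 18, 1, 28, 4, 21, 35]


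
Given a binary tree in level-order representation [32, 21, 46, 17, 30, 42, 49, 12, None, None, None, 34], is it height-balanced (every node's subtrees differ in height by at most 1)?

Tree (level-order array): [32, 21, 46, 17, 30, 42, 49, 12, None, None, None, 34]
Definition: a tree is height-balanced if, at every node, |h(left) - h(right)| <= 1 (empty subtree has height -1).
Bottom-up per-node check:
  node 12: h_left=-1, h_right=-1, diff=0 [OK], height=0
  node 17: h_left=0, h_right=-1, diff=1 [OK], height=1
  node 30: h_left=-1, h_right=-1, diff=0 [OK], height=0
  node 21: h_left=1, h_right=0, diff=1 [OK], height=2
  node 34: h_left=-1, h_right=-1, diff=0 [OK], height=0
  node 42: h_left=0, h_right=-1, diff=1 [OK], height=1
  node 49: h_left=-1, h_right=-1, diff=0 [OK], height=0
  node 46: h_left=1, h_right=0, diff=1 [OK], height=2
  node 32: h_left=2, h_right=2, diff=0 [OK], height=3
All nodes satisfy the balance condition.
Result: Balanced


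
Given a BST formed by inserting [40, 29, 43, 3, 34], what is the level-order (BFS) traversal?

Tree insertion order: [40, 29, 43, 3, 34]
Tree (level-order array): [40, 29, 43, 3, 34]
BFS from the root, enqueuing left then right child of each popped node:
  queue [40] -> pop 40, enqueue [29, 43], visited so far: [40]
  queue [29, 43] -> pop 29, enqueue [3, 34], visited so far: [40, 29]
  queue [43, 3, 34] -> pop 43, enqueue [none], visited so far: [40, 29, 43]
  queue [3, 34] -> pop 3, enqueue [none], visited so far: [40, 29, 43, 3]
  queue [34] -> pop 34, enqueue [none], visited so far: [40, 29, 43, 3, 34]
Result: [40, 29, 43, 3, 34]


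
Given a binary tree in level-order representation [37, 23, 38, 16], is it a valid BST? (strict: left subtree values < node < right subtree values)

Level-order array: [37, 23, 38, 16]
Validate using subtree bounds (lo, hi): at each node, require lo < value < hi,
then recurse left with hi=value and right with lo=value.
Preorder trace (stopping at first violation):
  at node 37 with bounds (-inf, +inf): OK
  at node 23 with bounds (-inf, 37): OK
  at node 16 with bounds (-inf, 23): OK
  at node 38 with bounds (37, +inf): OK
No violation found at any node.
Result: Valid BST


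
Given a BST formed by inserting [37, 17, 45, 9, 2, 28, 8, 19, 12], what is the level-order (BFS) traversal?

Tree insertion order: [37, 17, 45, 9, 2, 28, 8, 19, 12]
Tree (level-order array): [37, 17, 45, 9, 28, None, None, 2, 12, 19, None, None, 8]
BFS from the root, enqueuing left then right child of each popped node:
  queue [37] -> pop 37, enqueue [17, 45], visited so far: [37]
  queue [17, 45] -> pop 17, enqueue [9, 28], visited so far: [37, 17]
  queue [45, 9, 28] -> pop 45, enqueue [none], visited so far: [37, 17, 45]
  queue [9, 28] -> pop 9, enqueue [2, 12], visited so far: [37, 17, 45, 9]
  queue [28, 2, 12] -> pop 28, enqueue [19], visited so far: [37, 17, 45, 9, 28]
  queue [2, 12, 19] -> pop 2, enqueue [8], visited so far: [37, 17, 45, 9, 28, 2]
  queue [12, 19, 8] -> pop 12, enqueue [none], visited so far: [37, 17, 45, 9, 28, 2, 12]
  queue [19, 8] -> pop 19, enqueue [none], visited so far: [37, 17, 45, 9, 28, 2, 12, 19]
  queue [8] -> pop 8, enqueue [none], visited so far: [37, 17, 45, 9, 28, 2, 12, 19, 8]
Result: [37, 17, 45, 9, 28, 2, 12, 19, 8]


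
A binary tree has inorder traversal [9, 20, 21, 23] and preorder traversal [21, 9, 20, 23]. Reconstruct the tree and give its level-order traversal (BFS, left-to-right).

Inorder:  [9, 20, 21, 23]
Preorder: [21, 9, 20, 23]
Algorithm: preorder visits root first, so consume preorder in order;
for each root, split the current inorder slice at that value into
left-subtree inorder and right-subtree inorder, then recurse.
Recursive splits:
  root=21; inorder splits into left=[9, 20], right=[23]
  root=9; inorder splits into left=[], right=[20]
  root=20; inorder splits into left=[], right=[]
  root=23; inorder splits into left=[], right=[]
Reconstructed level-order: [21, 9, 23, 20]


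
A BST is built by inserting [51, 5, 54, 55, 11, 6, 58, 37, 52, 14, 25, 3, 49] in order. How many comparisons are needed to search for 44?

Search path for 44: 51 -> 5 -> 11 -> 37 -> 49
Found: False
Comparisons: 5


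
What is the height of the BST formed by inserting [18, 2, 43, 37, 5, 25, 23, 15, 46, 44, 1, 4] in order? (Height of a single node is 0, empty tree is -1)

Insertion order: [18, 2, 43, 37, 5, 25, 23, 15, 46, 44, 1, 4]
Tree (level-order array): [18, 2, 43, 1, 5, 37, 46, None, None, 4, 15, 25, None, 44, None, None, None, None, None, 23]
Compute height bottom-up (empty subtree = -1):
  height(1) = 1 + max(-1, -1) = 0
  height(4) = 1 + max(-1, -1) = 0
  height(15) = 1 + max(-1, -1) = 0
  height(5) = 1 + max(0, 0) = 1
  height(2) = 1 + max(0, 1) = 2
  height(23) = 1 + max(-1, -1) = 0
  height(25) = 1 + max(0, -1) = 1
  height(37) = 1 + max(1, -1) = 2
  height(44) = 1 + max(-1, -1) = 0
  height(46) = 1 + max(0, -1) = 1
  height(43) = 1 + max(2, 1) = 3
  height(18) = 1 + max(2, 3) = 4
Height = 4


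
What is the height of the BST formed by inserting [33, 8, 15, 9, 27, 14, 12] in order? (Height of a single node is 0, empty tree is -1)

Insertion order: [33, 8, 15, 9, 27, 14, 12]
Tree (level-order array): [33, 8, None, None, 15, 9, 27, None, 14, None, None, 12]
Compute height bottom-up (empty subtree = -1):
  height(12) = 1 + max(-1, -1) = 0
  height(14) = 1 + max(0, -1) = 1
  height(9) = 1 + max(-1, 1) = 2
  height(27) = 1 + max(-1, -1) = 0
  height(15) = 1 + max(2, 0) = 3
  height(8) = 1 + max(-1, 3) = 4
  height(33) = 1 + max(4, -1) = 5
Height = 5


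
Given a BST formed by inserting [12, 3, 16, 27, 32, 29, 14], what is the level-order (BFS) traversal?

Tree insertion order: [12, 3, 16, 27, 32, 29, 14]
Tree (level-order array): [12, 3, 16, None, None, 14, 27, None, None, None, 32, 29]
BFS from the root, enqueuing left then right child of each popped node:
  queue [12] -> pop 12, enqueue [3, 16], visited so far: [12]
  queue [3, 16] -> pop 3, enqueue [none], visited so far: [12, 3]
  queue [16] -> pop 16, enqueue [14, 27], visited so far: [12, 3, 16]
  queue [14, 27] -> pop 14, enqueue [none], visited so far: [12, 3, 16, 14]
  queue [27] -> pop 27, enqueue [32], visited so far: [12, 3, 16, 14, 27]
  queue [32] -> pop 32, enqueue [29], visited so far: [12, 3, 16, 14, 27, 32]
  queue [29] -> pop 29, enqueue [none], visited so far: [12, 3, 16, 14, 27, 32, 29]
Result: [12, 3, 16, 14, 27, 32, 29]


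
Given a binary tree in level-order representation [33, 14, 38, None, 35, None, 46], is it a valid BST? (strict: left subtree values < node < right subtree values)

Level-order array: [33, 14, 38, None, 35, None, 46]
Validate using subtree bounds (lo, hi): at each node, require lo < value < hi,
then recurse left with hi=value and right with lo=value.
Preorder trace (stopping at first violation):
  at node 33 with bounds (-inf, +inf): OK
  at node 14 with bounds (-inf, 33): OK
  at node 35 with bounds (14, 33): VIOLATION
Node 35 violates its bound: not (14 < 35 < 33).
Result: Not a valid BST


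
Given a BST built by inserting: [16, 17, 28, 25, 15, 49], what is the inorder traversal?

Tree insertion order: [16, 17, 28, 25, 15, 49]
Tree (level-order array): [16, 15, 17, None, None, None, 28, 25, 49]
Inorder traversal: [15, 16, 17, 25, 28, 49]


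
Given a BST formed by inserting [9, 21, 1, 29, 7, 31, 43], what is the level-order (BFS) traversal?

Tree insertion order: [9, 21, 1, 29, 7, 31, 43]
Tree (level-order array): [9, 1, 21, None, 7, None, 29, None, None, None, 31, None, 43]
BFS from the root, enqueuing left then right child of each popped node:
  queue [9] -> pop 9, enqueue [1, 21], visited so far: [9]
  queue [1, 21] -> pop 1, enqueue [7], visited so far: [9, 1]
  queue [21, 7] -> pop 21, enqueue [29], visited so far: [9, 1, 21]
  queue [7, 29] -> pop 7, enqueue [none], visited so far: [9, 1, 21, 7]
  queue [29] -> pop 29, enqueue [31], visited so far: [9, 1, 21, 7, 29]
  queue [31] -> pop 31, enqueue [43], visited so far: [9, 1, 21, 7, 29, 31]
  queue [43] -> pop 43, enqueue [none], visited so far: [9, 1, 21, 7, 29, 31, 43]
Result: [9, 1, 21, 7, 29, 31, 43]


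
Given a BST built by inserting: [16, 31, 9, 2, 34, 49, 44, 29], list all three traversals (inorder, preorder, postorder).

Tree insertion order: [16, 31, 9, 2, 34, 49, 44, 29]
Tree (level-order array): [16, 9, 31, 2, None, 29, 34, None, None, None, None, None, 49, 44]
Inorder (L, root, R): [2, 9, 16, 29, 31, 34, 44, 49]
Preorder (root, L, R): [16, 9, 2, 31, 29, 34, 49, 44]
Postorder (L, R, root): [2, 9, 29, 44, 49, 34, 31, 16]


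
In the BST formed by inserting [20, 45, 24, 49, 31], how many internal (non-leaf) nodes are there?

Tree built from: [20, 45, 24, 49, 31]
Tree (level-order array): [20, None, 45, 24, 49, None, 31]
Rule: An internal node has at least one child.
Per-node child counts:
  node 20: 1 child(ren)
  node 45: 2 child(ren)
  node 24: 1 child(ren)
  node 31: 0 child(ren)
  node 49: 0 child(ren)
Matching nodes: [20, 45, 24]
Count of internal (non-leaf) nodes: 3


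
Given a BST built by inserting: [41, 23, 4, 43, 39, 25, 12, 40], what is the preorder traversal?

Tree insertion order: [41, 23, 4, 43, 39, 25, 12, 40]
Tree (level-order array): [41, 23, 43, 4, 39, None, None, None, 12, 25, 40]
Preorder traversal: [41, 23, 4, 12, 39, 25, 40, 43]


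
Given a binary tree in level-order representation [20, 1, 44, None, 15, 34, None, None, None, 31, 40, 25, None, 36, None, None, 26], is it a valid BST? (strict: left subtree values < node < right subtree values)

Level-order array: [20, 1, 44, None, 15, 34, None, None, None, 31, 40, 25, None, 36, None, None, 26]
Validate using subtree bounds (lo, hi): at each node, require lo < value < hi,
then recurse left with hi=value and right with lo=value.
Preorder trace (stopping at first violation):
  at node 20 with bounds (-inf, +inf): OK
  at node 1 with bounds (-inf, 20): OK
  at node 15 with bounds (1, 20): OK
  at node 44 with bounds (20, +inf): OK
  at node 34 with bounds (20, 44): OK
  at node 31 with bounds (20, 34): OK
  at node 25 with bounds (20, 31): OK
  at node 26 with bounds (25, 31): OK
  at node 40 with bounds (34, 44): OK
  at node 36 with bounds (34, 40): OK
No violation found at any node.
Result: Valid BST


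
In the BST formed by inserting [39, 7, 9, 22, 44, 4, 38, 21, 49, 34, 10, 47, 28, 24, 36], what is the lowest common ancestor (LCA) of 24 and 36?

Tree insertion order: [39, 7, 9, 22, 44, 4, 38, 21, 49, 34, 10, 47, 28, 24, 36]
Tree (level-order array): [39, 7, 44, 4, 9, None, 49, None, None, None, 22, 47, None, 21, 38, None, None, 10, None, 34, None, None, None, 28, 36, 24]
In a BST, the LCA of p=24, q=36 is the first node v on the
root-to-leaf path with p <= v <= q (go left if both < v, right if both > v).
Walk from root:
  at 39: both 24 and 36 < 39, go left
  at 7: both 24 and 36 > 7, go right
  at 9: both 24 and 36 > 9, go right
  at 22: both 24 and 36 > 22, go right
  at 38: both 24 and 36 < 38, go left
  at 34: 24 <= 34 <= 36, this is the LCA
LCA = 34


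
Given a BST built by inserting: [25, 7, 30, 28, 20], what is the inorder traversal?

Tree insertion order: [25, 7, 30, 28, 20]
Tree (level-order array): [25, 7, 30, None, 20, 28]
Inorder traversal: [7, 20, 25, 28, 30]


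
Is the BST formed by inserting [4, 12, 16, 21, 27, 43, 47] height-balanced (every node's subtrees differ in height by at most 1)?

Tree (level-order array): [4, None, 12, None, 16, None, 21, None, 27, None, 43, None, 47]
Definition: a tree is height-balanced if, at every node, |h(left) - h(right)| <= 1 (empty subtree has height -1).
Bottom-up per-node check:
  node 47: h_left=-1, h_right=-1, diff=0 [OK], height=0
  node 43: h_left=-1, h_right=0, diff=1 [OK], height=1
  node 27: h_left=-1, h_right=1, diff=2 [FAIL (|-1-1|=2 > 1)], height=2
  node 21: h_left=-1, h_right=2, diff=3 [FAIL (|-1-2|=3 > 1)], height=3
  node 16: h_left=-1, h_right=3, diff=4 [FAIL (|-1-3|=4 > 1)], height=4
  node 12: h_left=-1, h_right=4, diff=5 [FAIL (|-1-4|=5 > 1)], height=5
  node 4: h_left=-1, h_right=5, diff=6 [FAIL (|-1-5|=6 > 1)], height=6
Node 27 violates the condition: |-1 - 1| = 2 > 1.
Result: Not balanced


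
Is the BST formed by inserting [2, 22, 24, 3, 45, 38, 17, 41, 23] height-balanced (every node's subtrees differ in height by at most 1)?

Tree (level-order array): [2, None, 22, 3, 24, None, 17, 23, 45, None, None, None, None, 38, None, None, 41]
Definition: a tree is height-balanced if, at every node, |h(left) - h(right)| <= 1 (empty subtree has height -1).
Bottom-up per-node check:
  node 17: h_left=-1, h_right=-1, diff=0 [OK], height=0
  node 3: h_left=-1, h_right=0, diff=1 [OK], height=1
  node 23: h_left=-1, h_right=-1, diff=0 [OK], height=0
  node 41: h_left=-1, h_right=-1, diff=0 [OK], height=0
  node 38: h_left=-1, h_right=0, diff=1 [OK], height=1
  node 45: h_left=1, h_right=-1, diff=2 [FAIL (|1--1|=2 > 1)], height=2
  node 24: h_left=0, h_right=2, diff=2 [FAIL (|0-2|=2 > 1)], height=3
  node 22: h_left=1, h_right=3, diff=2 [FAIL (|1-3|=2 > 1)], height=4
  node 2: h_left=-1, h_right=4, diff=5 [FAIL (|-1-4|=5 > 1)], height=5
Node 45 violates the condition: |1 - -1| = 2 > 1.
Result: Not balanced


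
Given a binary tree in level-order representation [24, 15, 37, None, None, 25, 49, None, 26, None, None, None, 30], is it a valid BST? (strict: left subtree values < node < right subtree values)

Level-order array: [24, 15, 37, None, None, 25, 49, None, 26, None, None, None, 30]
Validate using subtree bounds (lo, hi): at each node, require lo < value < hi,
then recurse left with hi=value and right with lo=value.
Preorder trace (stopping at first violation):
  at node 24 with bounds (-inf, +inf): OK
  at node 15 with bounds (-inf, 24): OK
  at node 37 with bounds (24, +inf): OK
  at node 25 with bounds (24, 37): OK
  at node 26 with bounds (25, 37): OK
  at node 30 with bounds (26, 37): OK
  at node 49 with bounds (37, +inf): OK
No violation found at any node.
Result: Valid BST


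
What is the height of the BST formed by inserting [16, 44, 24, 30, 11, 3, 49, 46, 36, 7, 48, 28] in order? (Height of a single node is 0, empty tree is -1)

Insertion order: [16, 44, 24, 30, 11, 3, 49, 46, 36, 7, 48, 28]
Tree (level-order array): [16, 11, 44, 3, None, 24, 49, None, 7, None, 30, 46, None, None, None, 28, 36, None, 48]
Compute height bottom-up (empty subtree = -1):
  height(7) = 1 + max(-1, -1) = 0
  height(3) = 1 + max(-1, 0) = 1
  height(11) = 1 + max(1, -1) = 2
  height(28) = 1 + max(-1, -1) = 0
  height(36) = 1 + max(-1, -1) = 0
  height(30) = 1 + max(0, 0) = 1
  height(24) = 1 + max(-1, 1) = 2
  height(48) = 1 + max(-1, -1) = 0
  height(46) = 1 + max(-1, 0) = 1
  height(49) = 1 + max(1, -1) = 2
  height(44) = 1 + max(2, 2) = 3
  height(16) = 1 + max(2, 3) = 4
Height = 4


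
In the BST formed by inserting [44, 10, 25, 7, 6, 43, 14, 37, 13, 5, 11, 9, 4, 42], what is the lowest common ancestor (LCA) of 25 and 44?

Tree insertion order: [44, 10, 25, 7, 6, 43, 14, 37, 13, 5, 11, 9, 4, 42]
Tree (level-order array): [44, 10, None, 7, 25, 6, 9, 14, 43, 5, None, None, None, 13, None, 37, None, 4, None, 11, None, None, 42]
In a BST, the LCA of p=25, q=44 is the first node v on the
root-to-leaf path with p <= v <= q (go left if both < v, right if both > v).
Walk from root:
  at 44: 25 <= 44 <= 44, this is the LCA
LCA = 44


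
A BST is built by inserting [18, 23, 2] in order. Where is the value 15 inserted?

Starting tree (level order): [18, 2, 23]
Insertion path: 18 -> 2
Result: insert 15 as right child of 2
Final tree (level order): [18, 2, 23, None, 15]


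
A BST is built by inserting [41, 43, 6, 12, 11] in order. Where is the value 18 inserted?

Starting tree (level order): [41, 6, 43, None, 12, None, None, 11]
Insertion path: 41 -> 6 -> 12
Result: insert 18 as right child of 12
Final tree (level order): [41, 6, 43, None, 12, None, None, 11, 18]


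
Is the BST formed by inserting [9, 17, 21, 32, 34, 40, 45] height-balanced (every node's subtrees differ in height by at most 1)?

Tree (level-order array): [9, None, 17, None, 21, None, 32, None, 34, None, 40, None, 45]
Definition: a tree is height-balanced if, at every node, |h(left) - h(right)| <= 1 (empty subtree has height -1).
Bottom-up per-node check:
  node 45: h_left=-1, h_right=-1, diff=0 [OK], height=0
  node 40: h_left=-1, h_right=0, diff=1 [OK], height=1
  node 34: h_left=-1, h_right=1, diff=2 [FAIL (|-1-1|=2 > 1)], height=2
  node 32: h_left=-1, h_right=2, diff=3 [FAIL (|-1-2|=3 > 1)], height=3
  node 21: h_left=-1, h_right=3, diff=4 [FAIL (|-1-3|=4 > 1)], height=4
  node 17: h_left=-1, h_right=4, diff=5 [FAIL (|-1-4|=5 > 1)], height=5
  node 9: h_left=-1, h_right=5, diff=6 [FAIL (|-1-5|=6 > 1)], height=6
Node 34 violates the condition: |-1 - 1| = 2 > 1.
Result: Not balanced


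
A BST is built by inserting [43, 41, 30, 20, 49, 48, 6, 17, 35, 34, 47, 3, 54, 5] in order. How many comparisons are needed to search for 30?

Search path for 30: 43 -> 41 -> 30
Found: True
Comparisons: 3


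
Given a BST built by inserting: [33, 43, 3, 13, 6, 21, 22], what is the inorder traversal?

Tree insertion order: [33, 43, 3, 13, 6, 21, 22]
Tree (level-order array): [33, 3, 43, None, 13, None, None, 6, 21, None, None, None, 22]
Inorder traversal: [3, 6, 13, 21, 22, 33, 43]


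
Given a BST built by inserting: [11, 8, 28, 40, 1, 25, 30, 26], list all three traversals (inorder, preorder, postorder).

Tree insertion order: [11, 8, 28, 40, 1, 25, 30, 26]
Tree (level-order array): [11, 8, 28, 1, None, 25, 40, None, None, None, 26, 30]
Inorder (L, root, R): [1, 8, 11, 25, 26, 28, 30, 40]
Preorder (root, L, R): [11, 8, 1, 28, 25, 26, 40, 30]
Postorder (L, R, root): [1, 8, 26, 25, 30, 40, 28, 11]


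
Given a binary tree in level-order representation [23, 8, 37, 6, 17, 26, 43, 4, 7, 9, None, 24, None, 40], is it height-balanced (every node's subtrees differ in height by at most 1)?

Tree (level-order array): [23, 8, 37, 6, 17, 26, 43, 4, 7, 9, None, 24, None, 40]
Definition: a tree is height-balanced if, at every node, |h(left) - h(right)| <= 1 (empty subtree has height -1).
Bottom-up per-node check:
  node 4: h_left=-1, h_right=-1, diff=0 [OK], height=0
  node 7: h_left=-1, h_right=-1, diff=0 [OK], height=0
  node 6: h_left=0, h_right=0, diff=0 [OK], height=1
  node 9: h_left=-1, h_right=-1, diff=0 [OK], height=0
  node 17: h_left=0, h_right=-1, diff=1 [OK], height=1
  node 8: h_left=1, h_right=1, diff=0 [OK], height=2
  node 24: h_left=-1, h_right=-1, diff=0 [OK], height=0
  node 26: h_left=0, h_right=-1, diff=1 [OK], height=1
  node 40: h_left=-1, h_right=-1, diff=0 [OK], height=0
  node 43: h_left=0, h_right=-1, diff=1 [OK], height=1
  node 37: h_left=1, h_right=1, diff=0 [OK], height=2
  node 23: h_left=2, h_right=2, diff=0 [OK], height=3
All nodes satisfy the balance condition.
Result: Balanced


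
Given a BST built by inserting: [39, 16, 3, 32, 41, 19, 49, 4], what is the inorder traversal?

Tree insertion order: [39, 16, 3, 32, 41, 19, 49, 4]
Tree (level-order array): [39, 16, 41, 3, 32, None, 49, None, 4, 19]
Inorder traversal: [3, 4, 16, 19, 32, 39, 41, 49]


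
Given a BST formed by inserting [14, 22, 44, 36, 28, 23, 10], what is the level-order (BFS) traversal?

Tree insertion order: [14, 22, 44, 36, 28, 23, 10]
Tree (level-order array): [14, 10, 22, None, None, None, 44, 36, None, 28, None, 23]
BFS from the root, enqueuing left then right child of each popped node:
  queue [14] -> pop 14, enqueue [10, 22], visited so far: [14]
  queue [10, 22] -> pop 10, enqueue [none], visited so far: [14, 10]
  queue [22] -> pop 22, enqueue [44], visited so far: [14, 10, 22]
  queue [44] -> pop 44, enqueue [36], visited so far: [14, 10, 22, 44]
  queue [36] -> pop 36, enqueue [28], visited so far: [14, 10, 22, 44, 36]
  queue [28] -> pop 28, enqueue [23], visited so far: [14, 10, 22, 44, 36, 28]
  queue [23] -> pop 23, enqueue [none], visited so far: [14, 10, 22, 44, 36, 28, 23]
Result: [14, 10, 22, 44, 36, 28, 23]


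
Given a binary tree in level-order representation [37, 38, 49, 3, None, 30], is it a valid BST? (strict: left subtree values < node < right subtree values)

Level-order array: [37, 38, 49, 3, None, 30]
Validate using subtree bounds (lo, hi): at each node, require lo < value < hi,
then recurse left with hi=value and right with lo=value.
Preorder trace (stopping at first violation):
  at node 37 with bounds (-inf, +inf): OK
  at node 38 with bounds (-inf, 37): VIOLATION
Node 38 violates its bound: not (-inf < 38 < 37).
Result: Not a valid BST


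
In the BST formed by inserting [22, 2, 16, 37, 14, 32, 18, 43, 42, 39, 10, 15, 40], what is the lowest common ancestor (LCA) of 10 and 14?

Tree insertion order: [22, 2, 16, 37, 14, 32, 18, 43, 42, 39, 10, 15, 40]
Tree (level-order array): [22, 2, 37, None, 16, 32, 43, 14, 18, None, None, 42, None, 10, 15, None, None, 39, None, None, None, None, None, None, 40]
In a BST, the LCA of p=10, q=14 is the first node v on the
root-to-leaf path with p <= v <= q (go left if both < v, right if both > v).
Walk from root:
  at 22: both 10 and 14 < 22, go left
  at 2: both 10 and 14 > 2, go right
  at 16: both 10 and 14 < 16, go left
  at 14: 10 <= 14 <= 14, this is the LCA
LCA = 14


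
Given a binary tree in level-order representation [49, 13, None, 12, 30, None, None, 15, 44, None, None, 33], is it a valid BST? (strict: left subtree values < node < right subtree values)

Level-order array: [49, 13, None, 12, 30, None, None, 15, 44, None, None, 33]
Validate using subtree bounds (lo, hi): at each node, require lo < value < hi,
then recurse left with hi=value and right with lo=value.
Preorder trace (stopping at first violation):
  at node 49 with bounds (-inf, +inf): OK
  at node 13 with bounds (-inf, 49): OK
  at node 12 with bounds (-inf, 13): OK
  at node 30 with bounds (13, 49): OK
  at node 15 with bounds (13, 30): OK
  at node 44 with bounds (30, 49): OK
  at node 33 with bounds (30, 44): OK
No violation found at any node.
Result: Valid BST


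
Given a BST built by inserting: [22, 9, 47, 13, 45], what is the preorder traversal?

Tree insertion order: [22, 9, 47, 13, 45]
Tree (level-order array): [22, 9, 47, None, 13, 45]
Preorder traversal: [22, 9, 13, 47, 45]


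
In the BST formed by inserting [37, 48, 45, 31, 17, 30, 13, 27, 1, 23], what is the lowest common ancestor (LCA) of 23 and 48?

Tree insertion order: [37, 48, 45, 31, 17, 30, 13, 27, 1, 23]
Tree (level-order array): [37, 31, 48, 17, None, 45, None, 13, 30, None, None, 1, None, 27, None, None, None, 23]
In a BST, the LCA of p=23, q=48 is the first node v on the
root-to-leaf path with p <= v <= q (go left if both < v, right if both > v).
Walk from root:
  at 37: 23 <= 37 <= 48, this is the LCA
LCA = 37


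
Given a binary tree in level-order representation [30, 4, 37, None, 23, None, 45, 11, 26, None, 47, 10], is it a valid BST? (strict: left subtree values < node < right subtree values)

Level-order array: [30, 4, 37, None, 23, None, 45, 11, 26, None, 47, 10]
Validate using subtree bounds (lo, hi): at each node, require lo < value < hi,
then recurse left with hi=value and right with lo=value.
Preorder trace (stopping at first violation):
  at node 30 with bounds (-inf, +inf): OK
  at node 4 with bounds (-inf, 30): OK
  at node 23 with bounds (4, 30): OK
  at node 11 with bounds (4, 23): OK
  at node 10 with bounds (4, 11): OK
  at node 26 with bounds (23, 30): OK
  at node 37 with bounds (30, +inf): OK
  at node 45 with bounds (37, +inf): OK
  at node 47 with bounds (45, +inf): OK
No violation found at any node.
Result: Valid BST


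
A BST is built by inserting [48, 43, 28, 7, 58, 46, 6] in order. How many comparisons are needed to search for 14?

Search path for 14: 48 -> 43 -> 28 -> 7
Found: False
Comparisons: 4


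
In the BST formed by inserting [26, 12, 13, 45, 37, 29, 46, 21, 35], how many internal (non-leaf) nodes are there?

Tree built from: [26, 12, 13, 45, 37, 29, 46, 21, 35]
Tree (level-order array): [26, 12, 45, None, 13, 37, 46, None, 21, 29, None, None, None, None, None, None, 35]
Rule: An internal node has at least one child.
Per-node child counts:
  node 26: 2 child(ren)
  node 12: 1 child(ren)
  node 13: 1 child(ren)
  node 21: 0 child(ren)
  node 45: 2 child(ren)
  node 37: 1 child(ren)
  node 29: 1 child(ren)
  node 35: 0 child(ren)
  node 46: 0 child(ren)
Matching nodes: [26, 12, 13, 45, 37, 29]
Count of internal (non-leaf) nodes: 6


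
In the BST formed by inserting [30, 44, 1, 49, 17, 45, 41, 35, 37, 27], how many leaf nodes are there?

Tree built from: [30, 44, 1, 49, 17, 45, 41, 35, 37, 27]
Tree (level-order array): [30, 1, 44, None, 17, 41, 49, None, 27, 35, None, 45, None, None, None, None, 37]
Rule: A leaf has 0 children.
Per-node child counts:
  node 30: 2 child(ren)
  node 1: 1 child(ren)
  node 17: 1 child(ren)
  node 27: 0 child(ren)
  node 44: 2 child(ren)
  node 41: 1 child(ren)
  node 35: 1 child(ren)
  node 37: 0 child(ren)
  node 49: 1 child(ren)
  node 45: 0 child(ren)
Matching nodes: [27, 37, 45]
Count of leaf nodes: 3


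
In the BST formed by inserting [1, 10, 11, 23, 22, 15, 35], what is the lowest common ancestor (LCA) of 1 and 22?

Tree insertion order: [1, 10, 11, 23, 22, 15, 35]
Tree (level-order array): [1, None, 10, None, 11, None, 23, 22, 35, 15]
In a BST, the LCA of p=1, q=22 is the first node v on the
root-to-leaf path with p <= v <= q (go left if both < v, right if both > v).
Walk from root:
  at 1: 1 <= 1 <= 22, this is the LCA
LCA = 1


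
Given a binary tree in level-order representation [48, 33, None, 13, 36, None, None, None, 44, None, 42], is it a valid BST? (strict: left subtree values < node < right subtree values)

Level-order array: [48, 33, None, 13, 36, None, None, None, 44, None, 42]
Validate using subtree bounds (lo, hi): at each node, require lo < value < hi,
then recurse left with hi=value and right with lo=value.
Preorder trace (stopping at first violation):
  at node 48 with bounds (-inf, +inf): OK
  at node 33 with bounds (-inf, 48): OK
  at node 13 with bounds (-inf, 33): OK
  at node 36 with bounds (33, 48): OK
  at node 44 with bounds (36, 48): OK
  at node 42 with bounds (44, 48): VIOLATION
Node 42 violates its bound: not (44 < 42 < 48).
Result: Not a valid BST


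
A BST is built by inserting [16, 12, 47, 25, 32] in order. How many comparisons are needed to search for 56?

Search path for 56: 16 -> 47
Found: False
Comparisons: 2


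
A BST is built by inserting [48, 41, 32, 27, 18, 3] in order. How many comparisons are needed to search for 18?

Search path for 18: 48 -> 41 -> 32 -> 27 -> 18
Found: True
Comparisons: 5


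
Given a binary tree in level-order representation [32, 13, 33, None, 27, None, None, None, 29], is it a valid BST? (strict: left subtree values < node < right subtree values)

Level-order array: [32, 13, 33, None, 27, None, None, None, 29]
Validate using subtree bounds (lo, hi): at each node, require lo < value < hi,
then recurse left with hi=value and right with lo=value.
Preorder trace (stopping at first violation):
  at node 32 with bounds (-inf, +inf): OK
  at node 13 with bounds (-inf, 32): OK
  at node 27 with bounds (13, 32): OK
  at node 29 with bounds (27, 32): OK
  at node 33 with bounds (32, +inf): OK
No violation found at any node.
Result: Valid BST


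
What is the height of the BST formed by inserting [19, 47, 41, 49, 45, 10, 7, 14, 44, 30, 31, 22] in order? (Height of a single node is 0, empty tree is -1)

Insertion order: [19, 47, 41, 49, 45, 10, 7, 14, 44, 30, 31, 22]
Tree (level-order array): [19, 10, 47, 7, 14, 41, 49, None, None, None, None, 30, 45, None, None, 22, 31, 44]
Compute height bottom-up (empty subtree = -1):
  height(7) = 1 + max(-1, -1) = 0
  height(14) = 1 + max(-1, -1) = 0
  height(10) = 1 + max(0, 0) = 1
  height(22) = 1 + max(-1, -1) = 0
  height(31) = 1 + max(-1, -1) = 0
  height(30) = 1 + max(0, 0) = 1
  height(44) = 1 + max(-1, -1) = 0
  height(45) = 1 + max(0, -1) = 1
  height(41) = 1 + max(1, 1) = 2
  height(49) = 1 + max(-1, -1) = 0
  height(47) = 1 + max(2, 0) = 3
  height(19) = 1 + max(1, 3) = 4
Height = 4


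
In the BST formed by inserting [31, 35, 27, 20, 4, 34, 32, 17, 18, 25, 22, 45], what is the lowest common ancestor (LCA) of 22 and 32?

Tree insertion order: [31, 35, 27, 20, 4, 34, 32, 17, 18, 25, 22, 45]
Tree (level-order array): [31, 27, 35, 20, None, 34, 45, 4, 25, 32, None, None, None, None, 17, 22, None, None, None, None, 18]
In a BST, the LCA of p=22, q=32 is the first node v on the
root-to-leaf path with p <= v <= q (go left if both < v, right if both > v).
Walk from root:
  at 31: 22 <= 31 <= 32, this is the LCA
LCA = 31


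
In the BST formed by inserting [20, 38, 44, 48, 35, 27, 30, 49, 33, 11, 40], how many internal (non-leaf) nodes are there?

Tree built from: [20, 38, 44, 48, 35, 27, 30, 49, 33, 11, 40]
Tree (level-order array): [20, 11, 38, None, None, 35, 44, 27, None, 40, 48, None, 30, None, None, None, 49, None, 33]
Rule: An internal node has at least one child.
Per-node child counts:
  node 20: 2 child(ren)
  node 11: 0 child(ren)
  node 38: 2 child(ren)
  node 35: 1 child(ren)
  node 27: 1 child(ren)
  node 30: 1 child(ren)
  node 33: 0 child(ren)
  node 44: 2 child(ren)
  node 40: 0 child(ren)
  node 48: 1 child(ren)
  node 49: 0 child(ren)
Matching nodes: [20, 38, 35, 27, 30, 44, 48]
Count of internal (non-leaf) nodes: 7


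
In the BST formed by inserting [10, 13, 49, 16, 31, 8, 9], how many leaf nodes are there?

Tree built from: [10, 13, 49, 16, 31, 8, 9]
Tree (level-order array): [10, 8, 13, None, 9, None, 49, None, None, 16, None, None, 31]
Rule: A leaf has 0 children.
Per-node child counts:
  node 10: 2 child(ren)
  node 8: 1 child(ren)
  node 9: 0 child(ren)
  node 13: 1 child(ren)
  node 49: 1 child(ren)
  node 16: 1 child(ren)
  node 31: 0 child(ren)
Matching nodes: [9, 31]
Count of leaf nodes: 2


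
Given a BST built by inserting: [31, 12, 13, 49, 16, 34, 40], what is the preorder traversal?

Tree insertion order: [31, 12, 13, 49, 16, 34, 40]
Tree (level-order array): [31, 12, 49, None, 13, 34, None, None, 16, None, 40]
Preorder traversal: [31, 12, 13, 16, 49, 34, 40]


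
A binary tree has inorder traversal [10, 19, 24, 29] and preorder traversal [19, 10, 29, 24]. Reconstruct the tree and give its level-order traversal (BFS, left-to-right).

Inorder:  [10, 19, 24, 29]
Preorder: [19, 10, 29, 24]
Algorithm: preorder visits root first, so consume preorder in order;
for each root, split the current inorder slice at that value into
left-subtree inorder and right-subtree inorder, then recurse.
Recursive splits:
  root=19; inorder splits into left=[10], right=[24, 29]
  root=10; inorder splits into left=[], right=[]
  root=29; inorder splits into left=[24], right=[]
  root=24; inorder splits into left=[], right=[]
Reconstructed level-order: [19, 10, 29, 24]


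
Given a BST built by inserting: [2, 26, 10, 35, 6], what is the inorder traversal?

Tree insertion order: [2, 26, 10, 35, 6]
Tree (level-order array): [2, None, 26, 10, 35, 6]
Inorder traversal: [2, 6, 10, 26, 35]


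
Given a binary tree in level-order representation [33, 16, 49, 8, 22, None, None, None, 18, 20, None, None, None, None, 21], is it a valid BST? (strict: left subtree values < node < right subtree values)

Level-order array: [33, 16, 49, 8, 22, None, None, None, 18, 20, None, None, None, None, 21]
Validate using subtree bounds (lo, hi): at each node, require lo < value < hi,
then recurse left with hi=value and right with lo=value.
Preorder trace (stopping at first violation):
  at node 33 with bounds (-inf, +inf): OK
  at node 16 with bounds (-inf, 33): OK
  at node 8 with bounds (-inf, 16): OK
  at node 18 with bounds (8, 16): VIOLATION
Node 18 violates its bound: not (8 < 18 < 16).
Result: Not a valid BST


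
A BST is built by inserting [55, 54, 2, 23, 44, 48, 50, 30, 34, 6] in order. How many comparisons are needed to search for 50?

Search path for 50: 55 -> 54 -> 2 -> 23 -> 44 -> 48 -> 50
Found: True
Comparisons: 7


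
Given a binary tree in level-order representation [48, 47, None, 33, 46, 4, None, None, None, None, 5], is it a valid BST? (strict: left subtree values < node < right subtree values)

Level-order array: [48, 47, None, 33, 46, 4, None, None, None, None, 5]
Validate using subtree bounds (lo, hi): at each node, require lo < value < hi,
then recurse left with hi=value and right with lo=value.
Preorder trace (stopping at first violation):
  at node 48 with bounds (-inf, +inf): OK
  at node 47 with bounds (-inf, 48): OK
  at node 33 with bounds (-inf, 47): OK
  at node 4 with bounds (-inf, 33): OK
  at node 5 with bounds (4, 33): OK
  at node 46 with bounds (47, 48): VIOLATION
Node 46 violates its bound: not (47 < 46 < 48).
Result: Not a valid BST


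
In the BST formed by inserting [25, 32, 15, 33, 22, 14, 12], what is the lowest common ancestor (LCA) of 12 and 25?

Tree insertion order: [25, 32, 15, 33, 22, 14, 12]
Tree (level-order array): [25, 15, 32, 14, 22, None, 33, 12]
In a BST, the LCA of p=12, q=25 is the first node v on the
root-to-leaf path with p <= v <= q (go left if both < v, right if both > v).
Walk from root:
  at 25: 12 <= 25 <= 25, this is the LCA
LCA = 25


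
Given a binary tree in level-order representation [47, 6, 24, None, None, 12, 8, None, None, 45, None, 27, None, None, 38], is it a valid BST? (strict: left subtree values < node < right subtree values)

Level-order array: [47, 6, 24, None, None, 12, 8, None, None, 45, None, 27, None, None, 38]
Validate using subtree bounds (lo, hi): at each node, require lo < value < hi,
then recurse left with hi=value and right with lo=value.
Preorder trace (stopping at first violation):
  at node 47 with bounds (-inf, +inf): OK
  at node 6 with bounds (-inf, 47): OK
  at node 24 with bounds (47, +inf): VIOLATION
Node 24 violates its bound: not (47 < 24 < +inf).
Result: Not a valid BST


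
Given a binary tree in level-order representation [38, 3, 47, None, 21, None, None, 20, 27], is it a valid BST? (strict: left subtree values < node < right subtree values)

Level-order array: [38, 3, 47, None, 21, None, None, 20, 27]
Validate using subtree bounds (lo, hi): at each node, require lo < value < hi,
then recurse left with hi=value and right with lo=value.
Preorder trace (stopping at first violation):
  at node 38 with bounds (-inf, +inf): OK
  at node 3 with bounds (-inf, 38): OK
  at node 21 with bounds (3, 38): OK
  at node 20 with bounds (3, 21): OK
  at node 27 with bounds (21, 38): OK
  at node 47 with bounds (38, +inf): OK
No violation found at any node.
Result: Valid BST


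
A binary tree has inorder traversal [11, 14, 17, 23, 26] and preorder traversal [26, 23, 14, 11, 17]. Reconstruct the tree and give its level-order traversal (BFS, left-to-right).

Inorder:  [11, 14, 17, 23, 26]
Preorder: [26, 23, 14, 11, 17]
Algorithm: preorder visits root first, so consume preorder in order;
for each root, split the current inorder slice at that value into
left-subtree inorder and right-subtree inorder, then recurse.
Recursive splits:
  root=26; inorder splits into left=[11, 14, 17, 23], right=[]
  root=23; inorder splits into left=[11, 14, 17], right=[]
  root=14; inorder splits into left=[11], right=[17]
  root=11; inorder splits into left=[], right=[]
  root=17; inorder splits into left=[], right=[]
Reconstructed level-order: [26, 23, 14, 11, 17]
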